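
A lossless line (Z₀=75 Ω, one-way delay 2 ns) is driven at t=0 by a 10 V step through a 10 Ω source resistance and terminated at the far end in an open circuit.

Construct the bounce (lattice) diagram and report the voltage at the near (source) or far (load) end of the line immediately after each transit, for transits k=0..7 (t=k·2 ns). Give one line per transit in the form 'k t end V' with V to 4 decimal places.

0 0 source 8.8235
1 2 load 17.6471
2 4 source 10.8997
3 6 load 4.1522
4 8 source 9.3120
5 10 load 14.4718
6 12 source 10.5261
7 14 load 6.5804

Γ_L=1.000000, Γ_S=-0.764706; launch V₁=10·75/85=8.823529
k=0 src: V=8.8235
k=1 load: inc=8.823529, refl=8.823529·1.000000=8.8235; V=0.000000+8.823529+8.823529=17.6471
k=2 src: inc=8.823529, refl=8.823529·-0.764706=-6.7474; V=8.823529+8.823529+-6.747405=10.8997
k=3 load: inc=-6.747405, refl=-6.747405·1.000000=-6.7474; V=17.647059+-6.747405+-6.747405=4.1522
k=4 src: inc=-6.747405, refl=-6.747405·-0.764706=5.1598; V=10.899654+-6.747405+5.159780=9.3120
k=5 load: inc=5.159780, refl=5.159780·1.000000=5.1598; V=4.152249+5.159780+5.159780=14.4718
k=6 src: inc=5.159780, refl=5.159780·-0.764706=-3.9457; V=9.312029+5.159780+-3.945714=10.5261
k=7 load: inc=-3.945714, refl=-3.945714·1.000000=-3.9457; V=14.471809+-3.945714+-3.945714=6.5804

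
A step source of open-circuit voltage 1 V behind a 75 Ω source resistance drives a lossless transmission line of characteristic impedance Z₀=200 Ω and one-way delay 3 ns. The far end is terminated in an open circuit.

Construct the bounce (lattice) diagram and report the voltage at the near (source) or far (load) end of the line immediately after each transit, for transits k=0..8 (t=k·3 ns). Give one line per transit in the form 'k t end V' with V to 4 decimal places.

0 0 source 0.7273
1 3 load 1.4545
2 6 source 1.1240
3 9 load 0.7934
4 12 source 0.9437
5 15 load 1.0939
6 18 source 1.0256
7 21 load 0.9573
8 24 source 0.9884

Γ_L=1.000000, Γ_S=-0.454545; launch V₁=1·200/275=0.727273
k=0 src: V=0.7273
k=1 load: inc=0.727273, refl=0.727273·1.000000=0.7273; V=0.000000+0.727273+0.727273=1.4545
k=2 src: inc=0.727273, refl=0.727273·-0.454545=-0.3306; V=0.727273+0.727273+-0.330579=1.1240
k=3 load: inc=-0.330579, refl=-0.330579·1.000000=-0.3306; V=1.454545+-0.330579+-0.330579=0.7934
k=4 src: inc=-0.330579, refl=-0.330579·-0.454545=0.1503; V=1.123967+-0.330579+0.150263=0.9437
k=5 load: inc=0.150263, refl=0.150263·1.000000=0.1503; V=0.793388+0.150263+0.150263=1.0939
k=6 src: inc=0.150263, refl=0.150263·-0.454545=-0.0683; V=0.943651+0.150263+-0.068301=1.0256
k=7 load: inc=-0.068301, refl=-0.068301·1.000000=-0.0683; V=1.093914+-0.068301+-0.068301=0.9573
k=8 src: inc=-0.068301, refl=-0.068301·-0.454545=0.0310; V=1.025613+-0.068301+0.031046=0.9884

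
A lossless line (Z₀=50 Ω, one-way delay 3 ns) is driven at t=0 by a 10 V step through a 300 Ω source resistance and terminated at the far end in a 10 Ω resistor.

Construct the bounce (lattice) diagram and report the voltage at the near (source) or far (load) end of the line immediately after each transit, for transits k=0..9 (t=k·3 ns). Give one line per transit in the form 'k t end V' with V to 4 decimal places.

0 0 source 1.4286
1 3 load 0.4762
2 6 source -0.2041
3 9 load 0.2494
4 12 source 0.5734
5 15 load 0.3574
6 18 source 0.2032
7 21 load 0.3060
8 24 source 0.3794
9 27 load 0.3305

Γ_L=-0.666667, Γ_S=0.714286; launch V₁=10·50/350=1.428571
k=0 src: V=1.4286
k=1 load: inc=1.428571, refl=1.428571·-0.666667=-0.9524; V=0.000000+1.428571+-0.952381=0.4762
k=2 src: inc=-0.952381, refl=-0.952381·0.714286=-0.6803; V=1.428571+-0.952381+-0.680272=-0.2041
k=3 load: inc=-0.680272, refl=-0.680272·-0.666667=0.4535; V=0.476190+-0.680272+0.453515=0.2494
k=4 src: inc=0.453515, refl=0.453515·0.714286=0.3239; V=-0.204082+0.453515+0.323939=0.5734
k=5 load: inc=0.323939, refl=0.323939·-0.666667=-0.2160; V=0.249433+0.323939+-0.215959=0.3574
k=6 src: inc=-0.215959, refl=-0.215959·0.714286=-0.1543; V=0.573372+-0.215959+-0.154257=0.2032
k=7 load: inc=-0.154257, refl=-0.154257·-0.666667=0.1028; V=0.357413+-0.154257+0.102838=0.3060
k=8 src: inc=0.102838, refl=0.102838·0.714286=0.0735; V=0.203156+0.102838+0.073456=0.3794
k=9 load: inc=0.073456, refl=0.073456·-0.666667=-0.0490; V=0.305994+0.073456+-0.048970=0.3305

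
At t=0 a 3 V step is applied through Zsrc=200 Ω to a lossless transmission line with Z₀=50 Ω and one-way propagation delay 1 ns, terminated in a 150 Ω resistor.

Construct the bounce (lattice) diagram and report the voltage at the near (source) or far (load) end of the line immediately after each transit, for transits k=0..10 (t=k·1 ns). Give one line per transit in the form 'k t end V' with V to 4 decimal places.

Γ_L=0.500000, Γ_S=0.600000; launch V₁=3·50/250=0.600000
k=0 src: V=0.6000
k=1 load: inc=0.600000, refl=0.600000·0.500000=0.3000; V=0.000000+0.600000+0.300000=0.9000
k=2 src: inc=0.300000, refl=0.300000·0.600000=0.1800; V=0.600000+0.300000+0.180000=1.0800
k=3 load: inc=0.180000, refl=0.180000·0.500000=0.0900; V=0.900000+0.180000+0.090000=1.1700
k=4 src: inc=0.090000, refl=0.090000·0.600000=0.0540; V=1.080000+0.090000+0.054000=1.2240
k=5 load: inc=0.054000, refl=0.054000·0.500000=0.0270; V=1.170000+0.054000+0.027000=1.2510
k=6 src: inc=0.027000, refl=0.027000·0.600000=0.0162; V=1.224000+0.027000+0.016200=1.2672
k=7 load: inc=0.016200, refl=0.016200·0.500000=0.0081; V=1.251000+0.016200+0.008100=1.2753
k=8 src: inc=0.008100, refl=0.008100·0.600000=0.0049; V=1.267200+0.008100+0.004860=1.2802
k=9 load: inc=0.004860, refl=0.004860·0.500000=0.0024; V=1.275300+0.004860+0.002430=1.2826
k=10 src: inc=0.002430, refl=0.002430·0.600000=0.0015; V=1.280160+0.002430+0.001458=1.2840

0 0 source 0.6000
1 1 load 0.9000
2 2 source 1.0800
3 3 load 1.1700
4 4 source 1.2240
5 5 load 1.2510
6 6 source 1.2672
7 7 load 1.2753
8 8 source 1.2802
9 9 load 1.2826
10 10 source 1.2840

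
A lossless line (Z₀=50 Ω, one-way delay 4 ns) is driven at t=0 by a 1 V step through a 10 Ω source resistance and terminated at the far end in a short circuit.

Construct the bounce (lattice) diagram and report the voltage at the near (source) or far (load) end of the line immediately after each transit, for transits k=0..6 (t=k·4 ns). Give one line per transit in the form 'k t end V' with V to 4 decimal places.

Γ_L=-1.000000, Γ_S=-0.666667; launch V₁=1·50/60=0.833333
k=0 src: V=0.8333
k=1 load: inc=0.833333, refl=0.833333·-1.000000=-0.8333; V=0.000000+0.833333+-0.833333=0.0000
k=2 src: inc=-0.833333, refl=-0.833333·-0.666667=0.5556; V=0.833333+-0.833333+0.555556=0.5556
k=3 load: inc=0.555556, refl=0.555556·-1.000000=-0.5556; V=0.000000+0.555556+-0.555556=0.0000
k=4 src: inc=-0.555556, refl=-0.555556·-0.666667=0.3704; V=0.555556+-0.555556+0.370370=0.3704
k=5 load: inc=0.370370, refl=0.370370·-1.000000=-0.3704; V=0.000000+0.370370+-0.370370=0.0000
k=6 src: inc=-0.370370, refl=-0.370370·-0.666667=0.2469; V=0.370370+-0.370370+0.246914=0.2469

0 0 source 0.8333
1 4 load 0.0000
2 8 source 0.5556
3 12 load 0.0000
4 16 source 0.3704
5 20 load 0.0000
6 24 source 0.2469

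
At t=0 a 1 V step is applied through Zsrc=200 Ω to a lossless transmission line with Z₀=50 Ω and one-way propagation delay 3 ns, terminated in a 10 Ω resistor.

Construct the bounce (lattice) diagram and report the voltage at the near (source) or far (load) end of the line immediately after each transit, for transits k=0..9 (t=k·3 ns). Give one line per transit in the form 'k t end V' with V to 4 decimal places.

0 0 source 0.2000
1 3 load 0.0667
2 6 source -0.0133
3 9 load 0.0400
4 12 source 0.0720
5 15 load 0.0507
6 18 source 0.0379
7 21 load 0.0464
8 24 source 0.0515
9 27 load 0.0481

Γ_L=-0.666667, Γ_S=0.600000; launch V₁=1·50/250=0.200000
k=0 src: V=0.2000
k=1 load: inc=0.200000, refl=0.200000·-0.666667=-0.1333; V=0.000000+0.200000+-0.133333=0.0667
k=2 src: inc=-0.133333, refl=-0.133333·0.600000=-0.0800; V=0.200000+-0.133333+-0.080000=-0.0133
k=3 load: inc=-0.080000, refl=-0.080000·-0.666667=0.0533; V=0.066667+-0.080000+0.053333=0.0400
k=4 src: inc=0.053333, refl=0.053333·0.600000=0.0320; V=-0.013333+0.053333+0.032000=0.0720
k=5 load: inc=0.032000, refl=0.032000·-0.666667=-0.0213; V=0.040000+0.032000+-0.021333=0.0507
k=6 src: inc=-0.021333, refl=-0.021333·0.600000=-0.0128; V=0.072000+-0.021333+-0.012800=0.0379
k=7 load: inc=-0.012800, refl=-0.012800·-0.666667=0.0085; V=0.050667+-0.012800+0.008533=0.0464
k=8 src: inc=0.008533, refl=0.008533·0.600000=0.0051; V=0.037867+0.008533+0.005120=0.0515
k=9 load: inc=0.005120, refl=0.005120·-0.666667=-0.0034; V=0.046400+0.005120+-0.003413=0.0481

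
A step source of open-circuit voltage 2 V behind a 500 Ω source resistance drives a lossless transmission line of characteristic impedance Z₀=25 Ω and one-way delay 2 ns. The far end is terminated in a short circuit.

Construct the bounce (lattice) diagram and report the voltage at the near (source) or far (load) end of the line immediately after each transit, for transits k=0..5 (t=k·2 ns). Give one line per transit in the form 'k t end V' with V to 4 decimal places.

Γ_L=-1.000000, Γ_S=0.904762; launch V₁=2·25/525=0.095238
k=0 src: V=0.0952
k=1 load: inc=0.095238, refl=0.095238·-1.000000=-0.0952; V=0.000000+0.095238+-0.095238=0.0000
k=2 src: inc=-0.095238, refl=-0.095238·0.904762=-0.0862; V=0.095238+-0.095238+-0.086168=-0.0862
k=3 load: inc=-0.086168, refl=-0.086168·-1.000000=0.0862; V=0.000000+-0.086168+0.086168=0.0000
k=4 src: inc=0.086168, refl=0.086168·0.904762=0.0780; V=-0.086168+0.086168+0.077961=0.0780
k=5 load: inc=0.077961, refl=0.077961·-1.000000=-0.0780; V=0.000000+0.077961+-0.077961=0.0000

0 0 source 0.0952
1 2 load 0.0000
2 4 source -0.0862
3 6 load 0.0000
4 8 source 0.0780
5 10 load 0.0000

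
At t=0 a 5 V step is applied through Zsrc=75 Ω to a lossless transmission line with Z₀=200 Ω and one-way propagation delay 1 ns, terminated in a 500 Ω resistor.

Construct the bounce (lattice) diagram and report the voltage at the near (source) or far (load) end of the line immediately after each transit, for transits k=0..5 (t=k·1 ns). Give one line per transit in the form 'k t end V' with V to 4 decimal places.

0 0 source 3.6364
1 1 load 5.1948
2 2 source 4.4864
3 3 load 4.1828
4 4 source 4.3208
5 5 load 4.3800

Γ_L=0.428571, Γ_S=-0.454545; launch V₁=5·200/275=3.636364
k=0 src: V=3.6364
k=1 load: inc=3.636364, refl=3.636364·0.428571=1.5584; V=0.000000+3.636364+1.558442=5.1948
k=2 src: inc=1.558442, refl=1.558442·-0.454545=-0.7084; V=3.636364+1.558442+-0.708383=4.4864
k=3 load: inc=-0.708383, refl=-0.708383·0.428571=-0.3036; V=5.194805+-0.708383+-0.303593=4.1828
k=4 src: inc=-0.303593, refl=-0.303593·-0.454545=0.1380; V=4.486423+-0.303593+0.137997=4.3208
k=5 load: inc=0.137997, refl=0.137997·0.428571=0.0591; V=4.182830+0.137997+0.059141=4.3800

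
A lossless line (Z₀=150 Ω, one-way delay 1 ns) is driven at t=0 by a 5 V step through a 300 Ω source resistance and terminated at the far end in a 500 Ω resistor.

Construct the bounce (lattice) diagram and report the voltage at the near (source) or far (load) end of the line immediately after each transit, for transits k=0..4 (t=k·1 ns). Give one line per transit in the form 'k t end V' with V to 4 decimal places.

Γ_L=0.538462, Γ_S=0.333333; launch V₁=5·150/450=1.666667
k=0 src: V=1.6667
k=1 load: inc=1.666667, refl=1.666667·0.538462=0.8974; V=0.000000+1.666667+0.897436=2.5641
k=2 src: inc=0.897436, refl=0.897436·0.333333=0.2991; V=1.666667+0.897436+0.299145=2.8632
k=3 load: inc=0.299145, refl=0.299145·0.538462=0.1611; V=2.564103+0.299145+0.161078=3.0243
k=4 src: inc=0.161078, refl=0.161078·0.333333=0.0537; V=2.863248+0.161078+0.053693=3.0780

0 0 source 1.6667
1 1 load 2.5641
2 2 source 2.8632
3 3 load 3.0243
4 4 source 3.0780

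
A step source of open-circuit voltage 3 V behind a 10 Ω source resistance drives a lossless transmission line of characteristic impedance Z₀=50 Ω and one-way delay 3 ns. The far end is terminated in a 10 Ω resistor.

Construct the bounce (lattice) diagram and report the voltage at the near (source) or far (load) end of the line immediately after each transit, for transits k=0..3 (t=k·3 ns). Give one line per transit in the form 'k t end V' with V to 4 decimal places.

0 0 source 2.5000
1 3 load 0.8333
2 6 source 1.9444
3 9 load 1.2037

Γ_L=-0.666667, Γ_S=-0.666667; launch V₁=3·50/60=2.500000
k=0 src: V=2.5000
k=1 load: inc=2.500000, refl=2.500000·-0.666667=-1.6667; V=0.000000+2.500000+-1.666667=0.8333
k=2 src: inc=-1.666667, refl=-1.666667·-0.666667=1.1111; V=2.500000+-1.666667+1.111111=1.9444
k=3 load: inc=1.111111, refl=1.111111·-0.666667=-0.7407; V=0.833333+1.111111+-0.740741=1.2037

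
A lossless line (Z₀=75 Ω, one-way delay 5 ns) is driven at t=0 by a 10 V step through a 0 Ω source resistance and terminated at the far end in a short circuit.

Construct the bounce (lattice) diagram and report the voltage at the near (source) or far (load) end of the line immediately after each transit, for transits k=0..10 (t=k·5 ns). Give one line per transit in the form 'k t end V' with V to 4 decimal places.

Γ_L=-1.000000, Γ_S=-1.000000; launch V₁=10·75/75=10.000000
k=0 src: V=10.0000
k=1 load: inc=10.000000, refl=10.000000·-1.000000=-10.0000; V=0.000000+10.000000+-10.000000=0.0000
k=2 src: inc=-10.000000, refl=-10.000000·-1.000000=10.0000; V=10.000000+-10.000000+10.000000=10.0000
k=3 load: inc=10.000000, refl=10.000000·-1.000000=-10.0000; V=0.000000+10.000000+-10.000000=0.0000
k=4 src: inc=-10.000000, refl=-10.000000·-1.000000=10.0000; V=10.000000+-10.000000+10.000000=10.0000
k=5 load: inc=10.000000, refl=10.000000·-1.000000=-10.0000; V=0.000000+10.000000+-10.000000=0.0000
k=6 src: inc=-10.000000, refl=-10.000000·-1.000000=10.0000; V=10.000000+-10.000000+10.000000=10.0000
k=7 load: inc=10.000000, refl=10.000000·-1.000000=-10.0000; V=0.000000+10.000000+-10.000000=0.0000
k=8 src: inc=-10.000000, refl=-10.000000·-1.000000=10.0000; V=10.000000+-10.000000+10.000000=10.0000
k=9 load: inc=10.000000, refl=10.000000·-1.000000=-10.0000; V=0.000000+10.000000+-10.000000=0.0000
k=10 src: inc=-10.000000, refl=-10.000000·-1.000000=10.0000; V=10.000000+-10.000000+10.000000=10.0000

0 0 source 10.0000
1 5 load 0.0000
2 10 source 10.0000
3 15 load 0.0000
4 20 source 10.0000
5 25 load 0.0000
6 30 source 10.0000
7 35 load 0.0000
8 40 source 10.0000
9 45 load 0.0000
10 50 source 10.0000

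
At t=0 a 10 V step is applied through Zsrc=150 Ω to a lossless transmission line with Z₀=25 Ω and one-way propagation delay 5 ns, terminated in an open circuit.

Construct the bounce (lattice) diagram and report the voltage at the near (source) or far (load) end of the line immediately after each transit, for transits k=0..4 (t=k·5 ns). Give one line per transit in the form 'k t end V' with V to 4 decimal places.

Γ_L=1.000000, Γ_S=0.714286; launch V₁=10·25/175=1.428571
k=0 src: V=1.4286
k=1 load: inc=1.428571, refl=1.428571·1.000000=1.4286; V=0.000000+1.428571+1.428571=2.8571
k=2 src: inc=1.428571, refl=1.428571·0.714286=1.0204; V=1.428571+1.428571+1.020408=3.8776
k=3 load: inc=1.020408, refl=1.020408·1.000000=1.0204; V=2.857143+1.020408+1.020408=4.8980
k=4 src: inc=1.020408, refl=1.020408·0.714286=0.7289; V=3.877551+1.020408+0.728863=5.6268

0 0 source 1.4286
1 5 load 2.8571
2 10 source 3.8776
3 15 load 4.8980
4 20 source 5.6268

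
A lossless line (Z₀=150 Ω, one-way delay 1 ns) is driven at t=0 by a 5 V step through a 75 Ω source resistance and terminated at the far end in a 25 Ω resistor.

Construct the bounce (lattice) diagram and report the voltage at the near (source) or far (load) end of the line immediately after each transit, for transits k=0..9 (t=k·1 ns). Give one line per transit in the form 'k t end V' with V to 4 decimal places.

Γ_L=-0.714286, Γ_S=-0.333333; launch V₁=5·150/225=3.333333
k=0 src: V=3.3333
k=1 load: inc=3.333333, refl=3.333333·-0.714286=-2.3810; V=0.000000+3.333333+-2.380952=0.9524
k=2 src: inc=-2.380952, refl=-2.380952·-0.333333=0.7937; V=3.333333+-2.380952+0.793651=1.7460
k=3 load: inc=0.793651, refl=0.793651·-0.714286=-0.5669; V=0.952381+0.793651+-0.566893=1.1791
k=4 src: inc=-0.566893, refl=-0.566893·-0.333333=0.1890; V=1.746032+-0.566893+0.188964=1.3681
k=5 load: inc=0.188964, refl=0.188964·-0.714286=-0.1350; V=1.179138+0.188964+-0.134975=1.2331
k=6 src: inc=-0.134975, refl=-0.134975·-0.333333=0.0450; V=1.368103+-0.134975+0.044992=1.2781
k=7 load: inc=0.044992, refl=0.044992·-0.714286=-0.0321; V=1.233128+0.044992+-0.032137=1.2460
k=8 src: inc=-0.032137, refl=-0.032137·-0.333333=0.0107; V=1.278120+-0.032137+0.010712=1.2567
k=9 load: inc=0.010712, refl=0.010712·-0.714286=-0.0077; V=1.245983+0.010712+-0.007652=1.2490

0 0 source 3.3333
1 1 load 0.9524
2 2 source 1.7460
3 3 load 1.1791
4 4 source 1.3681
5 5 load 1.2331
6 6 source 1.2781
7 7 load 1.2460
8 8 source 1.2567
9 9 load 1.2490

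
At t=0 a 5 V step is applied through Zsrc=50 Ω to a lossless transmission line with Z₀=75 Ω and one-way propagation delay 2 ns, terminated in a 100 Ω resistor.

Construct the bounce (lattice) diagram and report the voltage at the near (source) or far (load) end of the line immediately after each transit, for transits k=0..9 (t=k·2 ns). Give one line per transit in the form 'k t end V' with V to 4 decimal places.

0 0 source 3.0000
1 2 load 3.4286
2 4 source 3.3429
3 6 load 3.3306
4 8 source 3.3331
5 10 load 3.3334
6 12 source 3.3333
7 14 load 3.3333
8 16 source 3.3333
9 18 load 3.3333

Γ_L=0.142857, Γ_S=-0.200000; launch V₁=5·75/125=3.000000
k=0 src: V=3.0000
k=1 load: inc=3.000000, refl=3.000000·0.142857=0.4286; V=0.000000+3.000000+0.428571=3.4286
k=2 src: inc=0.428571, refl=0.428571·-0.200000=-0.0857; V=3.000000+0.428571+-0.085714=3.3429
k=3 load: inc=-0.085714, refl=-0.085714·0.142857=-0.0122; V=3.428571+-0.085714+-0.012245=3.3306
k=4 src: inc=-0.012245, refl=-0.012245·-0.200000=0.0024; V=3.342857+-0.012245+0.002449=3.3331
k=5 load: inc=0.002449, refl=0.002449·0.142857=0.0003; V=3.330612+0.002449+0.000350=3.3334
k=6 src: inc=0.000350, refl=0.000350·-0.200000=-0.0001; V=3.333061+0.000350+-0.000070=3.3333
k=7 load: inc=-0.000070, refl=-0.000070·0.142857=-0.0000; V=3.333411+-0.000070+-0.000010=3.3333
k=8 src: inc=-0.000010, refl=-0.000010·-0.200000=0.0000; V=3.333341+-0.000010+0.000002=3.3333
k=9 load: inc=0.000002, refl=0.000002·0.142857=0.0000; V=3.333331+0.000002+0.000000=3.3333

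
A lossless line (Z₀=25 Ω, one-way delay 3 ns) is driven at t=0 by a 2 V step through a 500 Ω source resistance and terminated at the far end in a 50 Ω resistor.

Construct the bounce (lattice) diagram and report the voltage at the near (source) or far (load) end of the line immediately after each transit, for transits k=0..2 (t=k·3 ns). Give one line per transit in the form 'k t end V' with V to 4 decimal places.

0 0 source 0.0952
1 3 load 0.1270
2 6 source 0.1557

Γ_L=0.333333, Γ_S=0.904762; launch V₁=2·25/525=0.095238
k=0 src: V=0.0952
k=1 load: inc=0.095238, refl=0.095238·0.333333=0.0317; V=0.000000+0.095238+0.031746=0.1270
k=2 src: inc=0.031746, refl=0.031746·0.904762=0.0287; V=0.095238+0.031746+0.028723=0.1557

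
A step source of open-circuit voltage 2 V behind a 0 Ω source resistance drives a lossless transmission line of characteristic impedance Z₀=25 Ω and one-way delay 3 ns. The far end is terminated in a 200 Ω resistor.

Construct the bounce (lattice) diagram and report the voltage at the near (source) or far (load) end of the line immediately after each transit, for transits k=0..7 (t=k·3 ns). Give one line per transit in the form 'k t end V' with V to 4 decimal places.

0 0 source 2.0000
1 3 load 3.5556
2 6 source 2.0000
3 9 load 0.7901
4 12 source 2.0000
5 15 load 2.9410
6 18 source 2.0000
7 21 load 1.2681

Γ_L=0.777778, Γ_S=-1.000000; launch V₁=2·25/25=2.000000
k=0 src: V=2.0000
k=1 load: inc=2.000000, refl=2.000000·0.777778=1.5556; V=0.000000+2.000000+1.555556=3.5556
k=2 src: inc=1.555556, refl=1.555556·-1.000000=-1.5556; V=2.000000+1.555556+-1.555556=2.0000
k=3 load: inc=-1.555556, refl=-1.555556·0.777778=-1.2099; V=3.555556+-1.555556+-1.209877=0.7901
k=4 src: inc=-1.209877, refl=-1.209877·-1.000000=1.2099; V=2.000000+-1.209877+1.209877=2.0000
k=5 load: inc=1.209877, refl=1.209877·0.777778=0.9410; V=0.790123+1.209877+0.941015=2.9410
k=6 src: inc=0.941015, refl=0.941015·-1.000000=-0.9410; V=2.000000+0.941015+-0.941015=2.0000
k=7 load: inc=-0.941015, refl=-0.941015·0.777778=-0.7319; V=2.941015+-0.941015+-0.731901=1.2681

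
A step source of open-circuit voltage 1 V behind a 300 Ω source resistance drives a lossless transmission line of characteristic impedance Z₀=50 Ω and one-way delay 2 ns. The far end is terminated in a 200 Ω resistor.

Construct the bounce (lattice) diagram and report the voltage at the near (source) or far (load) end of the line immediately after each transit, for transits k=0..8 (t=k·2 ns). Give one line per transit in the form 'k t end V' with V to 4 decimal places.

0 0 source 0.1429
1 2 load 0.2286
2 4 source 0.2898
3 6 load 0.3265
4 8 source 0.3528
5 10 load 0.3685
6 12 source 0.3798
7 14 load 0.3865
8 16 source 0.3913

Γ_L=0.600000, Γ_S=0.714286; launch V₁=1·50/350=0.142857
k=0 src: V=0.1429
k=1 load: inc=0.142857, refl=0.142857·0.600000=0.0857; V=0.000000+0.142857+0.085714=0.2286
k=2 src: inc=0.085714, refl=0.085714·0.714286=0.0612; V=0.142857+0.085714+0.061224=0.2898
k=3 load: inc=0.061224, refl=0.061224·0.600000=0.0367; V=0.228571+0.061224+0.036735=0.3265
k=4 src: inc=0.036735, refl=0.036735·0.714286=0.0262; V=0.289796+0.036735+0.026239=0.3528
k=5 load: inc=0.026239, refl=0.026239·0.600000=0.0157; V=0.326531+0.026239+0.015743=0.3685
k=6 src: inc=0.015743, refl=0.015743·0.714286=0.0112; V=0.352770+0.015743+0.011245=0.3798
k=7 load: inc=0.011245, refl=0.011245·0.600000=0.0067; V=0.368513+0.011245+0.006747=0.3865
k=8 src: inc=0.006747, refl=0.006747·0.714286=0.0048; V=0.379758+0.006747+0.004819=0.3913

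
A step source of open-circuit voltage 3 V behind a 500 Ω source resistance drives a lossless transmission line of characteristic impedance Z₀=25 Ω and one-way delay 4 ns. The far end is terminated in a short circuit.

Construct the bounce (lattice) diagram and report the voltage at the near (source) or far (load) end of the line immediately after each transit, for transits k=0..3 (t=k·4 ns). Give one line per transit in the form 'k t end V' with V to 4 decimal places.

Γ_L=-1.000000, Γ_S=0.904762; launch V₁=3·25/525=0.142857
k=0 src: V=0.1429
k=1 load: inc=0.142857, refl=0.142857·-1.000000=-0.1429; V=0.000000+0.142857+-0.142857=0.0000
k=2 src: inc=-0.142857, refl=-0.142857·0.904762=-0.1293; V=0.142857+-0.142857+-0.129252=-0.1293
k=3 load: inc=-0.129252, refl=-0.129252·-1.000000=0.1293; V=0.000000+-0.129252+0.129252=0.0000

0 0 source 0.1429
1 4 load 0.0000
2 8 source -0.1293
3 12 load 0.0000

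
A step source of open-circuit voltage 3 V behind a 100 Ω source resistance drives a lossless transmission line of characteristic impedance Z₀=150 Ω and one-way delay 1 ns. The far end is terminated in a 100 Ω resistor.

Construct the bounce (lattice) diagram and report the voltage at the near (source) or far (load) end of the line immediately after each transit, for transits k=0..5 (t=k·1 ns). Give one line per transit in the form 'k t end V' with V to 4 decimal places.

Γ_L=-0.200000, Γ_S=-0.200000; launch V₁=3·150/250=1.800000
k=0 src: V=1.8000
k=1 load: inc=1.800000, refl=1.800000·-0.200000=-0.3600; V=0.000000+1.800000+-0.360000=1.4400
k=2 src: inc=-0.360000, refl=-0.360000·-0.200000=0.0720; V=1.800000+-0.360000+0.072000=1.5120
k=3 load: inc=0.072000, refl=0.072000·-0.200000=-0.0144; V=1.440000+0.072000+-0.014400=1.4976
k=4 src: inc=-0.014400, refl=-0.014400·-0.200000=0.0029; V=1.512000+-0.014400+0.002880=1.5005
k=5 load: inc=0.002880, refl=0.002880·-0.200000=-0.0006; V=1.497600+0.002880+-0.000576=1.4999

0 0 source 1.8000
1 1 load 1.4400
2 2 source 1.5120
3 3 load 1.4976
4 4 source 1.5005
5 5 load 1.4999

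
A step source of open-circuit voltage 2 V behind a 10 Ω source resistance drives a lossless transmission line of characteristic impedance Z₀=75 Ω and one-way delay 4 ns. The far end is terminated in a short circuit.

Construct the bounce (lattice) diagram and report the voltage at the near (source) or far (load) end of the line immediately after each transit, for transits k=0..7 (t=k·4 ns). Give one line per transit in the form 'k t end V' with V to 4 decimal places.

0 0 source 1.7647
1 4 load 0.0000
2 8 source 1.3495
3 12 load 0.0000
4 16 source 1.0320
5 20 load 0.0000
6 24 source 0.7891
7 28 load 0.0000

Γ_L=-1.000000, Γ_S=-0.764706; launch V₁=2·75/85=1.764706
k=0 src: V=1.7647
k=1 load: inc=1.764706, refl=1.764706·-1.000000=-1.7647; V=0.000000+1.764706+-1.764706=0.0000
k=2 src: inc=-1.764706, refl=-1.764706·-0.764706=1.3495; V=1.764706+-1.764706+1.349481=1.3495
k=3 load: inc=1.349481, refl=1.349481·-1.000000=-1.3495; V=0.000000+1.349481+-1.349481=0.0000
k=4 src: inc=-1.349481, refl=-1.349481·-0.764706=1.0320; V=1.349481+-1.349481+1.031956=1.0320
k=5 load: inc=1.031956, refl=1.031956·-1.000000=-1.0320; V=0.000000+1.031956+-1.031956=0.0000
k=6 src: inc=-1.031956, refl=-1.031956·-0.764706=0.7891; V=1.031956+-1.031956+0.789143=0.7891
k=7 load: inc=0.789143, refl=0.789143·-1.000000=-0.7891; V=0.000000+0.789143+-0.789143=0.0000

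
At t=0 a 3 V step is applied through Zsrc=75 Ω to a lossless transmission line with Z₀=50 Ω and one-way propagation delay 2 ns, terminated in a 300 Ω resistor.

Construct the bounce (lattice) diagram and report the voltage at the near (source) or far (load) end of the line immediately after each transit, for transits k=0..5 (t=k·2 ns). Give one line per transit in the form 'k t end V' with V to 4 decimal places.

Γ_L=0.714286, Γ_S=0.200000; launch V₁=3·50/125=1.200000
k=0 src: V=1.2000
k=1 load: inc=1.200000, refl=1.200000·0.714286=0.8571; V=0.000000+1.200000+0.857143=2.0571
k=2 src: inc=0.857143, refl=0.857143·0.200000=0.1714; V=1.200000+0.857143+0.171429=2.2286
k=3 load: inc=0.171429, refl=0.171429·0.714286=0.1224; V=2.057143+0.171429+0.122449=2.3510
k=4 src: inc=0.122449, refl=0.122449·0.200000=0.0245; V=2.228571+0.122449+0.024490=2.3755
k=5 load: inc=0.024490, refl=0.024490·0.714286=0.0175; V=2.351020+0.024490+0.017493=2.3930

0 0 source 1.2000
1 2 load 2.0571
2 4 source 2.2286
3 6 load 2.3510
4 8 source 2.3755
5 10 load 2.3930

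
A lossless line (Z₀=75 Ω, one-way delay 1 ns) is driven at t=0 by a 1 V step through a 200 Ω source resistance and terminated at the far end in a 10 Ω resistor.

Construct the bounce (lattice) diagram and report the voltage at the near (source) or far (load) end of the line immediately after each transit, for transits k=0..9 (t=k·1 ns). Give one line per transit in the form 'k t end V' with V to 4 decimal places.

Γ_L=-0.764706, Γ_S=0.454545; launch V₁=1·75/275=0.272727
k=0 src: V=0.2727
k=1 load: inc=0.272727, refl=0.272727·-0.764706=-0.2086; V=0.000000+0.272727+-0.208556=0.0642
k=2 src: inc=-0.208556, refl=-0.208556·0.454545=-0.0948; V=0.272727+-0.208556+-0.094798=-0.0306
k=3 load: inc=-0.094798, refl=-0.094798·-0.764706=0.0725; V=0.064171+-0.094798+0.072493=0.0419
k=4 src: inc=0.072493, refl=0.072493·0.454545=0.0330; V=-0.030627+0.072493+0.032951=0.0748
k=5 load: inc=0.032951, refl=0.032951·-0.764706=-0.0252; V=0.041866+0.032951+-0.025198=0.0496
k=6 src: inc=-0.025198, refl=-0.025198·0.454545=-0.0115; V=0.074817+-0.025198+-0.011454=0.0382
k=7 load: inc=-0.011454, refl=-0.011454·-0.764706=0.0088; V=0.049619+-0.011454+0.008759=0.0469
k=8 src: inc=0.008759, refl=0.008759·0.454545=0.0040; V=0.038165+0.008759+0.003981=0.0509
k=9 load: inc=0.003981, refl=0.003981·-0.764706=-0.0030; V=0.046924+0.003981+-0.003044=0.0479

0 0 source 0.2727
1 1 load 0.0642
2 2 source -0.0306
3 3 load 0.0419
4 4 source 0.0748
5 5 load 0.0496
6 6 source 0.0382
7 7 load 0.0469
8 8 source 0.0509
9 9 load 0.0479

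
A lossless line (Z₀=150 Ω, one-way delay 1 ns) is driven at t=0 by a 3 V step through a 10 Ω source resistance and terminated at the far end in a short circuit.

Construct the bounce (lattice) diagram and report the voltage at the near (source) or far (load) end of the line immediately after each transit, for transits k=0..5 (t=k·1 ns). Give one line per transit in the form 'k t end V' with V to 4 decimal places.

0 0 source 2.8125
1 1 load 0.0000
2 2 source 2.4609
3 3 load 0.0000
4 4 source 2.1533
5 5 load 0.0000

Γ_L=-1.000000, Γ_S=-0.875000; launch V₁=3·150/160=2.812500
k=0 src: V=2.8125
k=1 load: inc=2.812500, refl=2.812500·-1.000000=-2.8125; V=0.000000+2.812500+-2.812500=0.0000
k=2 src: inc=-2.812500, refl=-2.812500·-0.875000=2.4609; V=2.812500+-2.812500+2.460938=2.4609
k=3 load: inc=2.460938, refl=2.460938·-1.000000=-2.4609; V=0.000000+2.460938+-2.460938=0.0000
k=4 src: inc=-2.460938, refl=-2.460938·-0.875000=2.1533; V=2.460938+-2.460938+2.153320=2.1533
k=5 load: inc=2.153320, refl=2.153320·-1.000000=-2.1533; V=0.000000+2.153320+-2.153320=0.0000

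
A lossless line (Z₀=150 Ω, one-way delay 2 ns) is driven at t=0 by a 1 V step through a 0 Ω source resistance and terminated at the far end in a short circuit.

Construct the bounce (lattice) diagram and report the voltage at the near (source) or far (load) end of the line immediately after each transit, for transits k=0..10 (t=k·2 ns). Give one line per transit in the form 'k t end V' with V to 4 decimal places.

Γ_L=-1.000000, Γ_S=-1.000000; launch V₁=1·150/150=1.000000
k=0 src: V=1.0000
k=1 load: inc=1.000000, refl=1.000000·-1.000000=-1.0000; V=0.000000+1.000000+-1.000000=0.0000
k=2 src: inc=-1.000000, refl=-1.000000·-1.000000=1.0000; V=1.000000+-1.000000+1.000000=1.0000
k=3 load: inc=1.000000, refl=1.000000·-1.000000=-1.0000; V=0.000000+1.000000+-1.000000=0.0000
k=4 src: inc=-1.000000, refl=-1.000000·-1.000000=1.0000; V=1.000000+-1.000000+1.000000=1.0000
k=5 load: inc=1.000000, refl=1.000000·-1.000000=-1.0000; V=0.000000+1.000000+-1.000000=0.0000
k=6 src: inc=-1.000000, refl=-1.000000·-1.000000=1.0000; V=1.000000+-1.000000+1.000000=1.0000
k=7 load: inc=1.000000, refl=1.000000·-1.000000=-1.0000; V=0.000000+1.000000+-1.000000=0.0000
k=8 src: inc=-1.000000, refl=-1.000000·-1.000000=1.0000; V=1.000000+-1.000000+1.000000=1.0000
k=9 load: inc=1.000000, refl=1.000000·-1.000000=-1.0000; V=0.000000+1.000000+-1.000000=0.0000
k=10 src: inc=-1.000000, refl=-1.000000·-1.000000=1.0000; V=1.000000+-1.000000+1.000000=1.0000

0 0 source 1.0000
1 2 load 0.0000
2 4 source 1.0000
3 6 load 0.0000
4 8 source 1.0000
5 10 load 0.0000
6 12 source 1.0000
7 14 load 0.0000
8 16 source 1.0000
9 18 load 0.0000
10 20 source 1.0000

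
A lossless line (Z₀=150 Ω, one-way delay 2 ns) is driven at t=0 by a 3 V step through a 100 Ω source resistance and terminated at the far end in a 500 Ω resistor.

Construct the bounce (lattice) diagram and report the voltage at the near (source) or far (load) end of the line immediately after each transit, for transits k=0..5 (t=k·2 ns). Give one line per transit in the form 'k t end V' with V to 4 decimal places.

0 0 source 1.8000
1 2 load 2.7692
2 4 source 2.5754
3 6 load 2.4710
4 8 source 2.4919
5 10 load 2.5031

Γ_L=0.538462, Γ_S=-0.200000; launch V₁=3·150/250=1.800000
k=0 src: V=1.8000
k=1 load: inc=1.800000, refl=1.800000·0.538462=0.9692; V=0.000000+1.800000+0.969231=2.7692
k=2 src: inc=0.969231, refl=0.969231·-0.200000=-0.1938; V=1.800000+0.969231+-0.193846=2.5754
k=3 load: inc=-0.193846, refl=-0.193846·0.538462=-0.1044; V=2.769231+-0.193846+-0.104379=2.4710
k=4 src: inc=-0.104379, refl=-0.104379·-0.200000=0.0209; V=2.575385+-0.104379+0.020876=2.4919
k=5 load: inc=0.020876, refl=0.020876·0.538462=0.0112; V=2.471006+0.020876+0.011241=2.5031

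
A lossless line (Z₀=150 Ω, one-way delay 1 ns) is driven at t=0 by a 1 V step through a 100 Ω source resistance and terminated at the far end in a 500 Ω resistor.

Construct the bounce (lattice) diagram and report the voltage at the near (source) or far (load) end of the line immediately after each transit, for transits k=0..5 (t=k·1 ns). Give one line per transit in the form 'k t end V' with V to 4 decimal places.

0 0 source 0.6000
1 1 load 0.9231
2 2 source 0.8585
3 3 load 0.8237
4 4 source 0.8306
5 5 load 0.8344

Γ_L=0.538462, Γ_S=-0.200000; launch V₁=1·150/250=0.600000
k=0 src: V=0.6000
k=1 load: inc=0.600000, refl=0.600000·0.538462=0.3231; V=0.000000+0.600000+0.323077=0.9231
k=2 src: inc=0.323077, refl=0.323077·-0.200000=-0.0646; V=0.600000+0.323077+-0.064615=0.8585
k=3 load: inc=-0.064615, refl=-0.064615·0.538462=-0.0348; V=0.923077+-0.064615+-0.034793=0.8237
k=4 src: inc=-0.034793, refl=-0.034793·-0.200000=0.0070; V=0.858462+-0.034793+0.006959=0.8306
k=5 load: inc=0.006959, refl=0.006959·0.538462=0.0037; V=0.823669+0.006959+0.003747=0.8344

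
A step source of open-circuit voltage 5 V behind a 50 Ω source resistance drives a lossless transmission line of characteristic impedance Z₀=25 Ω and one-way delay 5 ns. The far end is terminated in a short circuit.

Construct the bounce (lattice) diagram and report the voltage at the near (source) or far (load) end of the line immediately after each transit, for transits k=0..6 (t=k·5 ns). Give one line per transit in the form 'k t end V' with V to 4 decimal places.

Γ_L=-1.000000, Γ_S=0.333333; launch V₁=5·25/75=1.666667
k=0 src: V=1.6667
k=1 load: inc=1.666667, refl=1.666667·-1.000000=-1.6667; V=0.000000+1.666667+-1.666667=0.0000
k=2 src: inc=-1.666667, refl=-1.666667·0.333333=-0.5556; V=1.666667+-1.666667+-0.555556=-0.5556
k=3 load: inc=-0.555556, refl=-0.555556·-1.000000=0.5556; V=0.000000+-0.555556+0.555556=0.0000
k=4 src: inc=0.555556, refl=0.555556·0.333333=0.1852; V=-0.555556+0.555556+0.185185=0.1852
k=5 load: inc=0.185185, refl=0.185185·-1.000000=-0.1852; V=0.000000+0.185185+-0.185185=0.0000
k=6 src: inc=-0.185185, refl=-0.185185·0.333333=-0.0617; V=0.185185+-0.185185+-0.061728=-0.0617

0 0 source 1.6667
1 5 load 0.0000
2 10 source -0.5556
3 15 load 0.0000
4 20 source 0.1852
5 25 load 0.0000
6 30 source -0.0617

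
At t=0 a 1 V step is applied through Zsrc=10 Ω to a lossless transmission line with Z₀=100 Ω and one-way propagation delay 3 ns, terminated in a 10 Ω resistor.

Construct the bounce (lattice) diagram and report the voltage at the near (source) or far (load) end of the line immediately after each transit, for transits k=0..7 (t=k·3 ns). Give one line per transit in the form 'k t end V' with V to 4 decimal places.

0 0 source 0.9091
1 3 load 0.1653
2 6 source 0.7739
3 9 load 0.2759
4 12 source 0.6833
5 15 load 0.3500
6 18 source 0.6227
7 21 load 0.3996

Γ_L=-0.818182, Γ_S=-0.818182; launch V₁=1·100/110=0.909091
k=0 src: V=0.9091
k=1 load: inc=0.909091, refl=0.909091·-0.818182=-0.7438; V=0.000000+0.909091+-0.743802=0.1653
k=2 src: inc=-0.743802, refl=-0.743802·-0.818182=0.6086; V=0.909091+-0.743802+0.608565=0.7739
k=3 load: inc=0.608565, refl=0.608565·-0.818182=-0.4979; V=0.165289+0.608565+-0.497917=0.2759
k=4 src: inc=-0.497917, refl=-0.497917·-0.818182=0.4074; V=0.773854+-0.497917+0.407386=0.6833
k=5 load: inc=0.407386, refl=0.407386·-0.818182=-0.3333; V=0.275937+0.407386+-0.333316=0.3500
k=6 src: inc=-0.333316, refl=-0.333316·-0.818182=0.2727; V=0.683324+-0.333316+0.272713=0.6227
k=7 load: inc=0.272713, refl=0.272713·-0.818182=-0.2231; V=0.350008+0.272713+-0.223129=0.3996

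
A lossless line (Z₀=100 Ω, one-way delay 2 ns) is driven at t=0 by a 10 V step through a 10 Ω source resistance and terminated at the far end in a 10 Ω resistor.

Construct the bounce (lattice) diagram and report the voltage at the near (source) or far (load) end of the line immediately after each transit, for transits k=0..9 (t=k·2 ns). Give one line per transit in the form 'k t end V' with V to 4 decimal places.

0 0 source 9.0909
1 2 load 1.6529
2 4 source 7.7385
3 6 load 2.7594
4 8 source 6.8332
5 10 load 3.5001
6 12 source 6.2272
7 14 load 3.9959
8 16 source 5.8215
9 18 load 4.3278

Γ_L=-0.818182, Γ_S=-0.818182; launch V₁=10·100/110=9.090909
k=0 src: V=9.0909
k=1 load: inc=9.090909, refl=9.090909·-0.818182=-7.4380; V=0.000000+9.090909+-7.438017=1.6529
k=2 src: inc=-7.438017, refl=-7.438017·-0.818182=6.0856; V=9.090909+-7.438017+6.085650=7.7385
k=3 load: inc=6.085650, refl=6.085650·-0.818182=-4.9792; V=1.652893+6.085650+-4.979168=2.7594
k=4 src: inc=-4.979168, refl=-4.979168·-0.818182=4.0739; V=7.738542+-4.979168+4.073865=6.8332
k=5 load: inc=4.073865, refl=4.073865·-0.818182=-3.3332; V=2.759374+4.073865+-3.333162=3.5001
k=6 src: inc=-3.333162, refl=-3.333162·-0.818182=2.7271; V=6.833239+-3.333162+2.727133=6.2272
k=7 load: inc=2.727133, refl=2.727133·-0.818182=-2.2313; V=3.500077+2.727133+-2.231290=3.9959
k=8 src: inc=-2.231290, refl=-2.231290·-0.818182=1.8256; V=6.227210+-2.231290+1.825601=5.8215
k=9 load: inc=1.825601, refl=1.825601·-0.818182=-1.4937; V=3.995919+1.825601+-1.493674=4.3278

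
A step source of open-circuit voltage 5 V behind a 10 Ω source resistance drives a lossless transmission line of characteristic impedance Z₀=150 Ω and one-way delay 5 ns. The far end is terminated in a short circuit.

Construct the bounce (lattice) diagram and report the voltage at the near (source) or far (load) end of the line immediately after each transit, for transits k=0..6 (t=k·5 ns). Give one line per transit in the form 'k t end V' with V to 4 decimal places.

0 0 source 4.6875
1 5 load 0.0000
2 10 source 4.1016
3 15 load 0.0000
4 20 source 3.5889
5 25 load 0.0000
6 30 source 3.1403

Γ_L=-1.000000, Γ_S=-0.875000; launch V₁=5·150/160=4.687500
k=0 src: V=4.6875
k=1 load: inc=4.687500, refl=4.687500·-1.000000=-4.6875; V=0.000000+4.687500+-4.687500=0.0000
k=2 src: inc=-4.687500, refl=-4.687500·-0.875000=4.1016; V=4.687500+-4.687500+4.101562=4.1016
k=3 load: inc=4.101562, refl=4.101562·-1.000000=-4.1016; V=0.000000+4.101562+-4.101562=0.0000
k=4 src: inc=-4.101562, refl=-4.101562·-0.875000=3.5889; V=4.101562+-4.101562+3.588867=3.5889
k=5 load: inc=3.588867, refl=3.588867·-1.000000=-3.5889; V=0.000000+3.588867+-3.588867=0.0000
k=6 src: inc=-3.588867, refl=-3.588867·-0.875000=3.1403; V=3.588867+-3.588867+3.140259=3.1403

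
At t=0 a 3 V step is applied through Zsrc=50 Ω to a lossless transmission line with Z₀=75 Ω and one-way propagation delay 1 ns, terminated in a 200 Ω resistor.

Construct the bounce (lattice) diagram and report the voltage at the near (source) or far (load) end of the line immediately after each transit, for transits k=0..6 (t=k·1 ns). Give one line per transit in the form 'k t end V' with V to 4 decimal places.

0 0 source 1.8000
1 1 load 2.6182
2 2 source 2.4545
3 3 load 2.3802
4 4 source 2.3950
5 5 load 2.4018
6 6 source 2.4005

Γ_L=0.454545, Γ_S=-0.200000; launch V₁=3·75/125=1.800000
k=0 src: V=1.8000
k=1 load: inc=1.800000, refl=1.800000·0.454545=0.8182; V=0.000000+1.800000+0.818182=2.6182
k=2 src: inc=0.818182, refl=0.818182·-0.200000=-0.1636; V=1.800000+0.818182+-0.163636=2.4545
k=3 load: inc=-0.163636, refl=-0.163636·0.454545=-0.0744; V=2.618182+-0.163636+-0.074380=2.3802
k=4 src: inc=-0.074380, refl=-0.074380·-0.200000=0.0149; V=2.454545+-0.074380+0.014876=2.3950
k=5 load: inc=0.014876, refl=0.014876·0.454545=0.0068; V=2.380165+0.014876+0.006762=2.4018
k=6 src: inc=0.006762, refl=0.006762·-0.200000=-0.0014; V=2.395041+0.006762+-0.001352=2.4005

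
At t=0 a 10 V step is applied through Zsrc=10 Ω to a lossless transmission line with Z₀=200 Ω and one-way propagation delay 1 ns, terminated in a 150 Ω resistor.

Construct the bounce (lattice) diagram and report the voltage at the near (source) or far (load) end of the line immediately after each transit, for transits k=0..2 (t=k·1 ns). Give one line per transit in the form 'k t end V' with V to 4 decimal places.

Γ_L=-0.142857, Γ_S=-0.904762; launch V₁=10·200/210=9.523810
k=0 src: V=9.5238
k=1 load: inc=9.523810, refl=9.523810·-0.142857=-1.3605; V=0.000000+9.523810+-1.360544=8.1633
k=2 src: inc=-1.360544, refl=-1.360544·-0.904762=1.2310; V=9.523810+-1.360544+1.230969=9.3942

0 0 source 9.5238
1 1 load 8.1633
2 2 source 9.3942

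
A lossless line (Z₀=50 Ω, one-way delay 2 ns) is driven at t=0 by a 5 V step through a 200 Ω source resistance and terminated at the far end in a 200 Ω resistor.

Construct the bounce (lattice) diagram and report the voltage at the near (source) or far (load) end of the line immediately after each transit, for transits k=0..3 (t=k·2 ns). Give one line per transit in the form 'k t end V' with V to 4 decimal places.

0 0 source 1.0000
1 2 load 1.6000
2 4 source 1.9600
3 6 load 2.1760

Γ_L=0.600000, Γ_S=0.600000; launch V₁=5·50/250=1.000000
k=0 src: V=1.0000
k=1 load: inc=1.000000, refl=1.000000·0.600000=0.6000; V=0.000000+1.000000+0.600000=1.6000
k=2 src: inc=0.600000, refl=0.600000·0.600000=0.3600; V=1.000000+0.600000+0.360000=1.9600
k=3 load: inc=0.360000, refl=0.360000·0.600000=0.2160; V=1.600000+0.360000+0.216000=2.1760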